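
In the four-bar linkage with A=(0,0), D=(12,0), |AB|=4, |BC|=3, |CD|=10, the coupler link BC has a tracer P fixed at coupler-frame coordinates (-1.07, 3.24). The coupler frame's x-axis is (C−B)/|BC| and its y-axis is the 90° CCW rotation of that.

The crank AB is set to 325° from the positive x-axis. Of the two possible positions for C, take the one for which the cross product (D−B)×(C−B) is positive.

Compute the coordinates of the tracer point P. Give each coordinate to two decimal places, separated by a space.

0.79 -4.63

A=(0,0), D=(12.00,0)
B = A + 4.00·(cos325°, sin325°) = (3.2766, -2.2943)
|BD| = 9.0201
circle(B,3.00) ∩ circle(D,10.00): a=-0.5343, h=2.9520
  candidates: C₊=(2.0090,0.4247) cross=26.628; C₋=(3.5108,-5.2852) cross=-26.628
  mode + wants cross > 0 → take C=(2.0090,0.4247) (cross=26.628)
ex = (C−B)/|BC| = (-0.4225,0.9063); ey = (-0.9063,-0.4225)
P = B + -1.07·ex + 3.24·ey = (0.7921,-4.6331)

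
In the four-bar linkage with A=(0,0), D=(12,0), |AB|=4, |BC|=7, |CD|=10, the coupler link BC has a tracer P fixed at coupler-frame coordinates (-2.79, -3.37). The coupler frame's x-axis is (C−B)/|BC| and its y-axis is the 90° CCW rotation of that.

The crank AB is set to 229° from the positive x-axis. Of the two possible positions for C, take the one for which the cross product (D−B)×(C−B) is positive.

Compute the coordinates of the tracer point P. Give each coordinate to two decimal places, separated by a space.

-2.11 -7.36

A=(0,0), D=(12.00,0)
B = A + 4.00·(cos229°, sin229°) = (-2.6242, -3.0188)
|BD| = 14.9326
circle(B,7.00) ∩ circle(D,10.00): a=5.7586, h=3.9798
  candidates: C₊=(2.2109,2.0429) cross=59.428; C₋=(3.8200,-5.7522) cross=-59.428
  mode + wants cross > 0 → take C=(2.2109,2.0429) (cross=59.428)
ex = (C−B)/|BC| = (0.6907,0.7231); ey = (-0.7231,0.6907)
P = B + -2.79·ex + -3.37·ey = (-2.1145,-7.3641)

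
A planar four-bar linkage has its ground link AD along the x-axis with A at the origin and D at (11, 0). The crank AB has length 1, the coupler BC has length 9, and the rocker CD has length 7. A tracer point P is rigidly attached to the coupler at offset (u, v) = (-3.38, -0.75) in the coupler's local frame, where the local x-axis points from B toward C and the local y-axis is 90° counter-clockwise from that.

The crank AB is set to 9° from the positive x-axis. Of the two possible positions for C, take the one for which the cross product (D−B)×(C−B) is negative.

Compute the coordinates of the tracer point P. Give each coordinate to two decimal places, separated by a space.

-1.97 1.95

A=(0,0), D=(11.00,0)
B = A + 1.00·(cos9°, sin9°) = (0.9877, 0.1564)
|BD| = 10.0135
circle(B,9.00) ∩ circle(D,7.00): a=6.6046, h=6.1139
  candidates: C₊=(7.6870,6.1664) cross=61.221; C₋=(7.4960,-6.0599) cross=-61.221
  mode - wants cross < 0 → take C=(7.4960,-6.0599) (cross=-61.221)
ex = (C−B)/|BC| = (0.7231,-0.6907); ey = (0.6907,0.7231)
P = B + -3.38·ex + -0.75·ey = (-1.9746,1.9486)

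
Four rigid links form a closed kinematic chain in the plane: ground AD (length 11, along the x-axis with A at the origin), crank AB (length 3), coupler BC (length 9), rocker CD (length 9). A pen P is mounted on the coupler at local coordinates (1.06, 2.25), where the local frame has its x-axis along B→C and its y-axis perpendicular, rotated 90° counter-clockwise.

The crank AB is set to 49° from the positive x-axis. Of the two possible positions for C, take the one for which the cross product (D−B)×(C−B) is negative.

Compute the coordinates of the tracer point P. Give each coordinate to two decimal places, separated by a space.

4.43 1.91

A=(0,0), D=(11.00,0)
B = A + 3.00·(cos49°, sin49°) = (1.9682, 2.2641)
|BD| = 9.3113
circle(B,9.00) ∩ circle(D,9.00): a=4.6556, h=7.7023
  candidates: C₊=(8.3570,8.6032) cross=71.718; C₋=(4.6112,-6.3390) cross=-71.718
  mode - wants cross < 0 → take C=(4.6112,-6.3390) (cross=-71.718)
ex = (C−B)/|BC| = (0.2937,-0.9559); ey = (0.9559,0.2937)
P = B + 1.06·ex + 2.25·ey = (4.4303,1.9116)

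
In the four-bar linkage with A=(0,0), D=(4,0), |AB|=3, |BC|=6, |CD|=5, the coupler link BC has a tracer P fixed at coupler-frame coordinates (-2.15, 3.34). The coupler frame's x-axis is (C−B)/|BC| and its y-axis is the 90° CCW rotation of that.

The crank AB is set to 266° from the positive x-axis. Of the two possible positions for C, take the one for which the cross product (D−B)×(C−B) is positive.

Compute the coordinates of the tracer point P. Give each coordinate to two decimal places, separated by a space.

A=(0,0), D=(4.00,0)
B = A + 3.00·(cos266°, sin266°) = (-0.2093, -2.9927)
|BD| = 5.1647
circle(B,6.00) ∩ circle(D,5.00): a=3.6473, h=4.7642
  candidates: C₊=(0.0027,3.0036) cross=24.606; C₋=(5.5239,-4.7621) cross=-24.606
  mode + wants cross > 0 → take C=(0.0027,3.0036) (cross=24.606)
ex = (C−B)/|BC| = (0.0353,0.9994); ey = (-0.9994,0.0353)
P = B + -2.15·ex + 3.34·ey = (-3.6231,-5.0234)

-3.62 -5.02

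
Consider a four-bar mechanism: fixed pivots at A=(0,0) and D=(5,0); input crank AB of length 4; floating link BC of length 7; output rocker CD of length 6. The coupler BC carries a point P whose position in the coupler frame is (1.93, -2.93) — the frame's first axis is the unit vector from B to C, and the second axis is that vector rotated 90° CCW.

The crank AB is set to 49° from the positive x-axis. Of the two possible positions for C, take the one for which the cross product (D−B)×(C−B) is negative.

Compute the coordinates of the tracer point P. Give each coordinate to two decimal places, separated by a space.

-0.80 2.25

A=(0,0), D=(5.00,0)
B = A + 4.00·(cos49°, sin49°) = (2.6242, 3.0188)
|BD| = 3.8416
circle(B,7.00) ∩ circle(D,6.00): a=3.6128, h=5.9956
  candidates: C₊=(9.5701,3.8877) cross=23.033; C₋=(0.1469,-3.5281) cross=-23.033
  mode - wants cross < 0 → take C=(0.1469,-3.5281) (cross=-23.033)
ex = (C−B)/|BC| = (-0.3539,-0.9353); ey = (0.9353,-0.3539)
P = B + 1.93·ex + -2.93·ey = (-0.7992,2.2507)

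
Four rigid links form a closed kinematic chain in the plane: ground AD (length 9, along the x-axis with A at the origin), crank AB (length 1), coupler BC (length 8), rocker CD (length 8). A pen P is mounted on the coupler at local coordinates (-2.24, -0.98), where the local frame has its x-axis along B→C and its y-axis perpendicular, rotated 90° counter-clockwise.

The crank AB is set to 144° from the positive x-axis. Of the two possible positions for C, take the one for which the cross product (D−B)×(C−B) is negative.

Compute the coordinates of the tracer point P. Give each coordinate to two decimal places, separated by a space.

-2.88 1.88

A=(0,0), D=(9.00,0)
B = A + 1.00·(cos144°, sin144°) = (-0.8090, 0.5878)
|BD| = 9.8266
circle(B,8.00) ∩ circle(D,8.00): a=4.9133, h=6.3134
  candidates: C₊=(4.4731,6.5960) cross=62.040; C₋=(3.7178,-6.0082) cross=-62.040
  mode - wants cross < 0 → take C=(3.7178,-6.0082) (cross=-62.040)
ex = (C−B)/|BC| = (0.5659,-0.8245); ey = (0.8245,0.5659)
P = B + -2.24·ex + -0.98·ey = (-2.8846,1.8801)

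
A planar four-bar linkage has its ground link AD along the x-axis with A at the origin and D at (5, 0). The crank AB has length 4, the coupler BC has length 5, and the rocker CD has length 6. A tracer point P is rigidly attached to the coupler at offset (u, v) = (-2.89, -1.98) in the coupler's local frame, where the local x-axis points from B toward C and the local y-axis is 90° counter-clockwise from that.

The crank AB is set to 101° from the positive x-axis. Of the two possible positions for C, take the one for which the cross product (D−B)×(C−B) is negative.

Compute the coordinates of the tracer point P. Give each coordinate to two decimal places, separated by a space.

-2.66 6.87

A=(0,0), D=(5.00,0)
B = A + 4.00·(cos101°, sin101°) = (-0.7632, 3.9265)
|BD| = 6.9737
circle(B,5.00) ∩ circle(D,6.00): a=2.6982, h=4.2095
  candidates: C₊=(3.8367,5.8862) cross=29.356; C₋=(-0.9035,-1.0715) cross=-29.356
  mode - wants cross < 0 → take C=(-0.9035,-1.0715) (cross=-29.356)
ex = (C−B)/|BC| = (-0.0281,-0.9996); ey = (0.9996,-0.0281)
P = B + -2.89·ex + -1.98·ey = (-2.6614,6.8709)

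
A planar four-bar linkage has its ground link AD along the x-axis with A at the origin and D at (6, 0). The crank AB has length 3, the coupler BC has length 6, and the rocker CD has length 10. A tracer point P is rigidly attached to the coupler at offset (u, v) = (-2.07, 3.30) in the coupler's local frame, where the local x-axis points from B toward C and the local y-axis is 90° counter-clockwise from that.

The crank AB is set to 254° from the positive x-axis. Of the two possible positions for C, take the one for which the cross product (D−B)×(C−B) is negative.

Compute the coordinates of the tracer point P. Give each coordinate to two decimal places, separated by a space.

1.72 0.06

A=(0,0), D=(6.00,0)
B = A + 3.00·(cos254°, sin254°) = (-0.8269, -2.8838)
|BD| = 7.4110
circle(B,6.00) ∩ circle(D,10.00): a=-0.6124, h=5.9687
  candidates: C₊=(-3.7136,2.3762) cross=44.234; C₋=(0.9315,-8.6203) cross=-44.234
  mode - wants cross < 0 → take C=(0.9315,-8.6203) (cross=-44.234)
ex = (C−B)/|BC| = (0.2931,-0.9561); ey = (0.9561,0.2931)
P = B + -2.07·ex + 3.30·ey = (1.7215,0.0624)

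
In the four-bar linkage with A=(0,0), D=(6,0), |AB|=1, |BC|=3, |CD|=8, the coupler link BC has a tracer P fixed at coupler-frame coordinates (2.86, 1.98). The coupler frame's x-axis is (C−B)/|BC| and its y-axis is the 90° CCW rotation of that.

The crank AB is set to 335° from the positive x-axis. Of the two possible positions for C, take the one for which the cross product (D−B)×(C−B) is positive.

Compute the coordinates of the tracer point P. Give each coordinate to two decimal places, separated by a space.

A=(0,0), D=(6.00,0)
B = A + 1.00·(cos335°, sin335°) = (0.9063, -0.4226)
|BD| = 5.1112
circle(B,3.00) ∩ circle(D,8.00): a=-2.8248, h=1.0103
  candidates: C₊=(-1.9923,0.3507) cross=5.164; C₋=(-1.8252,-1.6631) cross=-5.164
  mode + wants cross > 0 → take C=(-1.9923,0.3507) (cross=5.164)
ex = (C−B)/|BC| = (-0.9662,0.2578); ey = (-0.2578,-0.9662)
P = B + 2.86·ex + 1.98·ey = (-2.3674,-1.5985)

-2.37 -1.60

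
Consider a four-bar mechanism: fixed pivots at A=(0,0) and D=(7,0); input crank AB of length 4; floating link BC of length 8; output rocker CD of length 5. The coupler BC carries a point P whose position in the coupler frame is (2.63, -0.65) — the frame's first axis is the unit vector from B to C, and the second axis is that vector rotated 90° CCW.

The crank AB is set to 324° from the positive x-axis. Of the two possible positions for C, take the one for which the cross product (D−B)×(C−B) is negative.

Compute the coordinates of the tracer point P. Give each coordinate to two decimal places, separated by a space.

A=(0,0), D=(7.00,0)
B = A + 4.00·(cos324°, sin324°) = (3.2361, -2.3511)
|BD| = 4.4379
circle(B,8.00) ∩ circle(D,5.00): a=6.6129, h=4.5021
  candidates: C₊=(6.4595,4.9707) cross=19.980; C₋=(11.2299,-2.6661) cross=-19.980
  mode - wants cross < 0 → take C=(11.2299,-2.6661) (cross=-19.980)
ex = (C−B)/|BC| = (0.9992,-0.0394); ey = (0.0394,0.9992)
P = B + 2.63·ex + -0.65·ey = (5.8384,-3.1042)

5.84 -3.10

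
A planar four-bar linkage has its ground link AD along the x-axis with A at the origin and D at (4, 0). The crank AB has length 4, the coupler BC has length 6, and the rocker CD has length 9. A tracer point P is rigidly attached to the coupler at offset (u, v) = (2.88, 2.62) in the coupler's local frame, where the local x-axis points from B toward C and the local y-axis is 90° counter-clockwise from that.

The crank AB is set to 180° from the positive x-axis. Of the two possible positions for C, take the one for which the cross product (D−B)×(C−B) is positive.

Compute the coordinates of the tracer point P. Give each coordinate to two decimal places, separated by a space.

A=(0,0), D=(4.00,0)
B = A + 4.00·(cos180°, sin180°) = (-4.0000, 0.0000)
|BD| = 8.0000
circle(B,6.00) ∩ circle(D,9.00): a=1.1875, h=5.8813
  candidates: C₊=(-2.8125,5.8813) cross=47.051; C₋=(-2.8125,-5.8813) cross=-47.051
  mode + wants cross > 0 → take C=(-2.8125,5.8813) (cross=47.051)
ex = (C−B)/|BC| = (0.1979,0.9802); ey = (-0.9802,0.1979)
P = B + 2.88·ex + 2.62·ey = (-5.9982,3.3416)

-6.00 3.34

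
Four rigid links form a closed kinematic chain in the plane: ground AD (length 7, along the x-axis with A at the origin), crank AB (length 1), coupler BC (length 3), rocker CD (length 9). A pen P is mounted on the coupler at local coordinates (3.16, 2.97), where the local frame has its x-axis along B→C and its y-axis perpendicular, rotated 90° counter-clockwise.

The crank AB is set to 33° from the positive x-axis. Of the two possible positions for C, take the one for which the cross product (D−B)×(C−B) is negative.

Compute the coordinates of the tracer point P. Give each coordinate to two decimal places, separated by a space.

A=(0,0), D=(7.00,0)
B = A + 1.00·(cos33°, sin33°) = (0.8387, 0.5446)
|BD| = 6.1854
circle(B,3.00) ∩ circle(D,9.00): a=-2.7275, h=1.2492
  candidates: C₊=(-1.7683,2.0292) cross=7.727; C₋=(-1.9883,-0.4596) cross=-7.727
  mode - wants cross < 0 → take C=(-1.9883,-0.4596) (cross=-7.727)
ex = (C−B)/|BC| = (-0.9423,-0.3347); ey = (0.3347,-0.9423)
P = B + 3.16·ex + 2.97·ey = (-1.1448,-3.3118)

-1.14 -3.31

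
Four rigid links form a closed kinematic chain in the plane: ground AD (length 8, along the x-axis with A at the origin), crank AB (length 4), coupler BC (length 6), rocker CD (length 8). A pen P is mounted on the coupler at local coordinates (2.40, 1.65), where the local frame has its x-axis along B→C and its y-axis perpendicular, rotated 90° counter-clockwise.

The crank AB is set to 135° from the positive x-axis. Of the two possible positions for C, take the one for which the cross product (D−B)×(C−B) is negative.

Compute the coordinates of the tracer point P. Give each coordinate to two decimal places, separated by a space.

A=(0,0), D=(8.00,0)
B = A + 4.00·(cos135°, sin135°) = (-2.8284, 2.8284)
|BD| = 11.1917
circle(B,6.00) ∩ circle(D,8.00): a=4.3449, h=4.1378
  candidates: C₊=(2.4212,5.7338) cross=46.309; C₋=(0.3297,-2.2731) cross=-46.309
  mode - wants cross < 0 → take C=(0.3297,-2.2731) (cross=-46.309)
ex = (C−B)/|BC| = (0.5264,-0.8503); ey = (0.8503,0.5264)
P = B + 2.40·ex + 1.65·ey = (-0.1622,1.6563)

-0.16 1.66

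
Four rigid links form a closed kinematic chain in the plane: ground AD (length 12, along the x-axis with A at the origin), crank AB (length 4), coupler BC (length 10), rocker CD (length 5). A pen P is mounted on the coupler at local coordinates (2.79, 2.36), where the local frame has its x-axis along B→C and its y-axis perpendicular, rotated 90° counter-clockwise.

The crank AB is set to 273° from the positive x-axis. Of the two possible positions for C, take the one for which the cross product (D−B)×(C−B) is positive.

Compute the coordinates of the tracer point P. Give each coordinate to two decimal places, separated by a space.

A=(0,0), D=(12.00,0)
B = A + 4.00·(cos273°, sin273°) = (0.2093, -3.9945)
|BD| = 12.4489
circle(B,10.00) ∩ circle(D,5.00): a=9.2368, h=3.8317
  candidates: C₊=(7.7282,2.5984) cross=47.701; C₋=(10.1872,-4.6598) cross=-47.701
  mode + wants cross > 0 → take C=(7.7282,2.5984) (cross=47.701)
ex = (C−B)/|BC| = (0.7519,0.6593); ey = (-0.6593,0.7519)
P = B + 2.79·ex + 2.36·ey = (0.7512,-0.3806)

0.75 -0.38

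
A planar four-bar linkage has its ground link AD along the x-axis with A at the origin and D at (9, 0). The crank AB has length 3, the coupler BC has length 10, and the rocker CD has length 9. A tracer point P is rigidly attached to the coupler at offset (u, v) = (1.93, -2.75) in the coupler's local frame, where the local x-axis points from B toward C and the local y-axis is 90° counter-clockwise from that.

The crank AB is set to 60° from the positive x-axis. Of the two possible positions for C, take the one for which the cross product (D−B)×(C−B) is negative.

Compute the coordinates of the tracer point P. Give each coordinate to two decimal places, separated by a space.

-0.79 0.14

A=(0,0), D=(9.00,0)
B = A + 3.00·(cos60°, sin60°) = (1.5000, 2.5981)
|BD| = 7.9373
circle(B,10.00) ∩ circle(D,9.00): a=5.1655, h=8.5626
  candidates: C₊=(9.1837,8.9981) cross=67.963; C₋=(3.5782,-7.1836) cross=-67.963
  mode - wants cross < 0 → take C=(3.5782,-7.1836) (cross=-67.963)
ex = (C−B)/|BC| = (0.2078,-0.9782); ey = (0.9782,0.2078)
P = B + 1.93·ex + -2.75·ey = (-0.7889,0.1387)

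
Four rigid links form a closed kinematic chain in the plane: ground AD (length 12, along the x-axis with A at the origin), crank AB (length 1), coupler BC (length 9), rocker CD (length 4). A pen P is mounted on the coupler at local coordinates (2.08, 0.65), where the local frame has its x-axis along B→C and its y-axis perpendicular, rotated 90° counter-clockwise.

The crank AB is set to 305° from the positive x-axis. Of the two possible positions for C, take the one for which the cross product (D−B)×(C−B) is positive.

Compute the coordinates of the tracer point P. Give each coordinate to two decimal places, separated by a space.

2.26 0.56

A=(0,0), D=(12.00,0)
B = A + 1.00·(cos305°, sin305°) = (0.5736, -0.8192)
|BD| = 11.4557
circle(B,9.00) ∩ circle(D,4.00): a=8.5649, h=2.7646
  candidates: C₊=(8.9188,2.5508) cross=31.670; C₋=(9.3142,-2.9642) cross=-31.670
  mode + wants cross > 0 → take C=(8.9188,2.5508) (cross=31.670)
ex = (C−B)/|BC| = (0.9273,0.3744); ey = (-0.3744,0.9273)
P = B + 2.08·ex + 0.65·ey = (2.2589,0.5624)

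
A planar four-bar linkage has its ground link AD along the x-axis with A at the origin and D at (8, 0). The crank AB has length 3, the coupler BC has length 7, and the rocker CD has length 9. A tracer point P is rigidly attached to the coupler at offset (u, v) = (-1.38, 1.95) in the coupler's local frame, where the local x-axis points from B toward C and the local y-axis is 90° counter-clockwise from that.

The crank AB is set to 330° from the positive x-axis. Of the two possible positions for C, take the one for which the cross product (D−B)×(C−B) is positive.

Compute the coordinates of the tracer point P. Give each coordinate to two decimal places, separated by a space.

1.10 -3.36

A=(0,0), D=(8.00,0)
B = A + 3.00·(cos330°, sin330°) = (2.5981, -1.5000)
|BD| = 5.6063
circle(B,7.00) ∩ circle(D,9.00): a=-0.0508, h=6.9998
  candidates: C₊=(0.6763,5.2310) cross=39.243; C₋=(4.4220,-8.2582) cross=-39.243
  mode + wants cross > 0 → take C=(0.6763,5.2310) (cross=39.243)
ex = (C−B)/|BC| = (-0.2745,0.9616); ey = (-0.9616,-0.2745)
P = B + -1.38·ex + 1.95·ey = (1.1019,-3.3623)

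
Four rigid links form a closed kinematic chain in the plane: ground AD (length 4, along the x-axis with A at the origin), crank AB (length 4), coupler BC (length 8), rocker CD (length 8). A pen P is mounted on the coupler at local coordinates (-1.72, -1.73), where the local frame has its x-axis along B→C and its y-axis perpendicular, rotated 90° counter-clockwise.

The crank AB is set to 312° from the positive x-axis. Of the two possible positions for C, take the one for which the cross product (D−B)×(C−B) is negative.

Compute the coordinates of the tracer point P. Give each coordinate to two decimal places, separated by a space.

0.63 -4.30

A=(0,0), D=(4.00,0)
B = A + 4.00·(cos312°, sin312°) = (2.6765, -2.9726)
|BD| = 3.2539
circle(B,8.00) ∩ circle(D,8.00): a=1.6269, h=7.8328
  candidates: C₊=(-3.8174,1.6996) cross=25.487; C₋=(10.4939,-4.6722) cross=-25.487
  mode - wants cross < 0 → take C=(10.4939,-4.6722) (cross=-25.487)
ex = (C−B)/|BC| = (0.9772,-0.2125); ey = (0.2125,0.9772)
P = B + -1.72·ex + -1.73·ey = (0.6282,-4.2977)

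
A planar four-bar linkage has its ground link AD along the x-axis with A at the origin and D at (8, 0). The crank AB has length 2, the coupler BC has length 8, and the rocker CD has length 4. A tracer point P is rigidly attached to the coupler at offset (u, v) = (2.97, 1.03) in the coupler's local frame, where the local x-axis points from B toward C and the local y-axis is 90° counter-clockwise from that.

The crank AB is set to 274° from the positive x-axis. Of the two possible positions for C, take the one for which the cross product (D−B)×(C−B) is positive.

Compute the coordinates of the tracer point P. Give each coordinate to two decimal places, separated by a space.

1.61 0.78

A=(0,0), D=(8.00,0)
B = A + 2.00·(cos274°, sin274°) = (0.1395, -1.9951)
|BD| = 8.1097
circle(B,8.00) ∩ circle(D,4.00): a=7.0143, h=3.8471
  candidates: C₊=(5.9918,3.4593) cross=31.199; C₋=(7.8847,-3.9983) cross=-31.199
  mode + wants cross > 0 → take C=(5.9918,3.4593) (cross=31.199)
ex = (C−B)/|BC| = (0.7315,0.6818); ey = (-0.6818,0.7315)
P = B + 2.97·ex + 1.03·ey = (1.6099,0.7833)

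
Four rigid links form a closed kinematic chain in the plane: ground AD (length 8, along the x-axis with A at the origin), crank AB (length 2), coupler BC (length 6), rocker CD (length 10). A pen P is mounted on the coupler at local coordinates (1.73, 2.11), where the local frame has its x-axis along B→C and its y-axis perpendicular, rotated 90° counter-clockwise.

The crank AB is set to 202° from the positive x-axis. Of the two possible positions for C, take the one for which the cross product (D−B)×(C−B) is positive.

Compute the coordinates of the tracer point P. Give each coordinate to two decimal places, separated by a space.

A=(0,0), D=(8.00,0)
B = A + 2.00·(cos202°, sin202°) = (-1.8544, -0.7492)
|BD| = 9.8828
circle(B,6.00) ∩ circle(D,10.00): a=1.7035, h=5.7531
  candidates: C₊=(-0.5920,5.1165) cross=56.857; C₋=(0.2803,-6.3566) cross=-56.857
  mode + wants cross > 0 → take C=(-0.5920,5.1165) (cross=56.857)
ex = (C−B)/|BC| = (0.2104,0.9776); ey = (-0.9776,0.2104)
P = B + 1.73·ex + 2.11·ey = (-3.5531,1.3860)

-3.55 1.39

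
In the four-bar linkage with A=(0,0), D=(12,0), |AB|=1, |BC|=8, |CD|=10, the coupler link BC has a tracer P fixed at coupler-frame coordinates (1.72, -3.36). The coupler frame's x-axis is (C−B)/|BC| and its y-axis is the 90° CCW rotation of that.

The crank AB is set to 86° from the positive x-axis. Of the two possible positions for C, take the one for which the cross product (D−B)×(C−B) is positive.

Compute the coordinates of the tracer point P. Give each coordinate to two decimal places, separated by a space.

3.77 0.23

A=(0,0), D=(12.00,0)
B = A + 1.00·(cos86°, sin86°) = (0.0698, 0.9976)
|BD| = 11.9719
circle(B,8.00) ∩ circle(D,10.00): a=4.4824, h=6.6263
  candidates: C₊=(5.0887,7.2273) cross=79.329; C₋=(3.9844,-5.9792) cross=-79.329
  mode + wants cross > 0 → take C=(5.0887,7.2273) (cross=79.329)
ex = (C−B)/|BC| = (0.6274,0.7787); ey = (-0.7787,0.6274)
P = B + 1.72·ex + -3.36·ey = (3.7653,0.2290)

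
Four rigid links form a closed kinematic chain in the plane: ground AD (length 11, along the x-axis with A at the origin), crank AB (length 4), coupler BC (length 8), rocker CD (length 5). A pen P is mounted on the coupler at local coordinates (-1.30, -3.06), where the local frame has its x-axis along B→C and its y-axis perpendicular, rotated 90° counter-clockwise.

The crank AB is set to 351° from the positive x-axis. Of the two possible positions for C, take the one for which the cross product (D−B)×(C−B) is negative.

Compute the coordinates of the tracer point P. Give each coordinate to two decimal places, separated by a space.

A=(0,0), D=(11.00,0)
B = A + 4.00·(cos351°, sin351°) = (3.9508, -0.6257)
|BD| = 7.0770
circle(B,8.00) ∩ circle(D,5.00): a=6.2939, h=4.9383
  candidates: C₊=(9.7834,4.8497) cross=34.948; C₋=(10.6566,-4.9882) cross=-34.948
  mode - wants cross < 0 → take C=(10.6566,-4.9882) (cross=-34.948)
ex = (C−B)/|BC| = (0.8382,-0.5453); ey = (0.5453,0.8382)
P = B + -1.30·ex + -3.06·ey = (1.1924,-2.4818)

1.19 -2.48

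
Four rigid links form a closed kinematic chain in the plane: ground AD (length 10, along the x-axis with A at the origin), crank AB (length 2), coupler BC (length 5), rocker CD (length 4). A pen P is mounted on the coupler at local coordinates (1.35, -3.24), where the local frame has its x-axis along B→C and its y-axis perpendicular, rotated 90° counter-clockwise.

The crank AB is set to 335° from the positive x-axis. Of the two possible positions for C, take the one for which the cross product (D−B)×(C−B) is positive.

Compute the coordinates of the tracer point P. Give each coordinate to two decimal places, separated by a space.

4.49 -3.12

A=(0,0), D=(10.00,0)
B = A + 2.00·(cos335°, sin335°) = (1.8126, -0.8452)
|BD| = 8.2309
circle(B,5.00) ∩ circle(D,4.00): a=4.6622, h=1.8067
  candidates: C₊=(6.2646,1.4307) cross=14.871; C₋=(6.6357,-2.1636) cross=-14.871
  mode + wants cross > 0 → take C=(6.2646,1.4307) (cross=14.871)
ex = (C−B)/|BC| = (0.8904,0.4552); ey = (-0.4552,0.8904)
P = B + 1.35·ex + -3.24·ey = (4.4894,-3.1156)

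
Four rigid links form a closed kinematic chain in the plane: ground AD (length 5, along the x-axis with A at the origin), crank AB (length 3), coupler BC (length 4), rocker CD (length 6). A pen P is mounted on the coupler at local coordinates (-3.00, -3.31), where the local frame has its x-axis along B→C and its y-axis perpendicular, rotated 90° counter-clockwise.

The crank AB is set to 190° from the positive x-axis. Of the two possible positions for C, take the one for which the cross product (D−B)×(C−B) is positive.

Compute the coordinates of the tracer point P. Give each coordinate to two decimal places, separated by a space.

A=(0,0), D=(5.00,0)
B = A + 3.00·(cos190°, sin190°) = (-2.9544, -0.5209)
|BD| = 7.9715
circle(B,4.00) ∩ circle(D,6.00): a=2.7313, h=2.9224
  candidates: C₊=(-0.4200,2.5737) cross=23.296; C₋=(-0.0380,-3.2586) cross=-23.296
  mode + wants cross > 0 → take C=(-0.4200,2.5737) (cross=23.296)
ex = (C−B)/|BC| = (0.6336,0.7737); ey = (-0.7737,0.6336)
P = B + -3.00·ex + -3.31·ey = (-2.2945,-4.9392)

-2.29 -4.94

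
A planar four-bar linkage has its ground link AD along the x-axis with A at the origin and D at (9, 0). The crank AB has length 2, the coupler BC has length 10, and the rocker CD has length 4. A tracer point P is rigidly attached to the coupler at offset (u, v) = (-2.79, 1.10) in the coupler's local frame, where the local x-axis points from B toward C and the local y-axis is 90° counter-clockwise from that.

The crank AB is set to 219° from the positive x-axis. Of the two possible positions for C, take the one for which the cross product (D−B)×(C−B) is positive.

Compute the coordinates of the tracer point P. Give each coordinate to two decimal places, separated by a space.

A=(0,0), D=(9.00,0)
B = A + 2.00·(cos219°, sin219°) = (-1.5543, -1.2586)
|BD| = 10.6291
circle(B,10.00) ∩ circle(D,4.00): a=9.2660, h=3.7606
  candidates: C₊=(7.2012,3.5727) cross=39.971; C₋=(8.0918,-3.8955) cross=-39.971
  mode + wants cross > 0 → take C=(7.2012,3.5727) (cross=39.971)
ex = (C−B)/|BC| = (0.8755,0.4831); ey = (-0.4831,0.8755)
P = B + -2.79·ex + 1.10·ey = (-4.5285,-1.6435)

-4.53 -1.64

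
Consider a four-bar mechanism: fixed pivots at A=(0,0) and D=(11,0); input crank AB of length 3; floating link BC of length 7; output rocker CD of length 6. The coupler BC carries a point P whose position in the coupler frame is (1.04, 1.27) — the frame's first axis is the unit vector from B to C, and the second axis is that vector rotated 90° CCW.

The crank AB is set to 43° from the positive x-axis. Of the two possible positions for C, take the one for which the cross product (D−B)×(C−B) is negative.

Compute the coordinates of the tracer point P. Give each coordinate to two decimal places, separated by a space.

3.83 1.93

A=(0,0), D=(11.00,0)
B = A + 3.00·(cos43°, sin43°) = (2.1941, 2.0460)
|BD| = 9.0405
circle(B,7.00) ∩ circle(D,6.00): a=5.2392, h=4.6422
  candidates: C₊=(8.3480,5.3821) cross=41.968; C₋=(6.2468,-3.6615) cross=-41.968
  mode - wants cross < 0 → take C=(6.2468,-3.6615) (cross=-41.968)
ex = (C−B)/|BC| = (0.5790,-0.8154); ey = (0.8154,0.5790)
P = B + 1.04·ex + 1.27·ey = (3.8317,1.9333)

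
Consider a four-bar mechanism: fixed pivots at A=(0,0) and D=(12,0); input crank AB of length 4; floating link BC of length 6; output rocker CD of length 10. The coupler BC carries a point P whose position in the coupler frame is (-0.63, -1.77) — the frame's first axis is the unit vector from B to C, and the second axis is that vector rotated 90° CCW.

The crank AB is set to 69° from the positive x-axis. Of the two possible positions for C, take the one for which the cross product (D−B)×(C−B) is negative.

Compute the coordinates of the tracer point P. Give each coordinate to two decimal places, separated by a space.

-0.41 4.12

A=(0,0), D=(12.00,0)
B = A + 4.00·(cos69°, sin69°) = (1.4335, 3.7343)
|BD| = 11.2070
circle(B,6.00) ∩ circle(D,10.00): a=2.7481, h=5.3336
  candidates: C₊=(5.8018,7.8474) cross=59.774; C₋=(2.2473,-2.2102) cross=-59.774
  mode - wants cross < 0 → take C=(2.2473,-2.2102) (cross=-59.774)
ex = (C−B)/|BC| = (0.1356,-0.9908); ey = (0.9908,0.1356)
P = B + -0.63·ex + -1.77·ey = (-0.4056,4.1184)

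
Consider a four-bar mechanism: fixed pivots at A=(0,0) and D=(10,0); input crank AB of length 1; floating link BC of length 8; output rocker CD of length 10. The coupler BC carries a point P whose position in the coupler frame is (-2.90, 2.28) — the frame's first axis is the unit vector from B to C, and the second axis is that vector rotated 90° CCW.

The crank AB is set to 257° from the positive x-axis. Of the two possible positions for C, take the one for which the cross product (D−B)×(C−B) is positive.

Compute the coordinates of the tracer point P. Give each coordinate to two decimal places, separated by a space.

A=(0,0), D=(10.00,0)
B = A + 1.00·(cos257°, sin257°) = (-0.2250, -0.9744)
|BD| = 10.2713
circle(B,8.00) ∩ circle(D,10.00): a=3.3832, h=7.2494
  candidates: C₊=(2.4553,6.5633) cross=74.461; C₋=(3.8307,-7.8702) cross=-74.461
  mode + wants cross > 0 → take C=(2.4553,6.5633) (cross=74.461)
ex = (C−B)/|BC| = (0.3350,0.9422); ey = (-0.9422,0.3350)
P = B + -2.90·ex + 2.28·ey = (-3.3448,-2.9429)

-3.34 -2.94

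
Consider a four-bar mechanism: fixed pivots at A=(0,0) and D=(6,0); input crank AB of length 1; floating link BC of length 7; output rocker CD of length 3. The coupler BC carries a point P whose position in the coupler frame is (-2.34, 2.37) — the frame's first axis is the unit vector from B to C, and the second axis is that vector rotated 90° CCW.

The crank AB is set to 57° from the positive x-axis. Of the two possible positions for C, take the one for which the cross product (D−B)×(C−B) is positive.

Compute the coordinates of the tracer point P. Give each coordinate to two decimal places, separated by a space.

A=(0,0), D=(6.00,0)
B = A + 1.00·(cos57°, sin57°) = (0.5446, 0.8387)
|BD| = 5.5195
circle(B,7.00) ∩ circle(D,3.00): a=6.3833, h=2.8729
  candidates: C₊=(7.2903,2.7083) cross=15.857; C₋=(6.4173,-2.9708) cross=-15.857
  mode + wants cross > 0 → take C=(7.2903,2.7083) (cross=15.857)
ex = (C−B)/|BC| = (0.9637,0.2671); ey = (-0.2671,0.9637)
P = B + -2.34·ex + 2.37·ey = (-2.3434,2.4976)

-2.34 2.50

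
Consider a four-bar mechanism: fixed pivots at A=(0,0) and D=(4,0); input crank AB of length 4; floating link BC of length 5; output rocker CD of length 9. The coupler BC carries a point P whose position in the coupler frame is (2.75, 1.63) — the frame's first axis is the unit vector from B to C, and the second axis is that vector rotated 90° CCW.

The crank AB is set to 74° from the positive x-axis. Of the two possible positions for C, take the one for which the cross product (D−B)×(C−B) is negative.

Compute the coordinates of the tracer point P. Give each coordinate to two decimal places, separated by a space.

-1.80 2.51

A=(0,0), D=(4.00,0)
B = A + 4.00·(cos74°, sin74°) = (1.1025, 3.8450)
|BD| = 4.8145
circle(B,5.00) ∩ circle(D,9.00): a=-3.4085, h=3.6582
  candidates: C₊=(1.9728,8.7687) cross=17.612; C₋=(-3.8703,4.3656) cross=-17.612
  mode - wants cross < 0 → take C=(-3.8703,4.3656) (cross=-17.612)
ex = (C−B)/|BC| = (-0.9946,0.1041); ey = (-0.1041,-0.9946)
P = B + 2.75·ex + 1.63·ey = (-1.8022,2.5102)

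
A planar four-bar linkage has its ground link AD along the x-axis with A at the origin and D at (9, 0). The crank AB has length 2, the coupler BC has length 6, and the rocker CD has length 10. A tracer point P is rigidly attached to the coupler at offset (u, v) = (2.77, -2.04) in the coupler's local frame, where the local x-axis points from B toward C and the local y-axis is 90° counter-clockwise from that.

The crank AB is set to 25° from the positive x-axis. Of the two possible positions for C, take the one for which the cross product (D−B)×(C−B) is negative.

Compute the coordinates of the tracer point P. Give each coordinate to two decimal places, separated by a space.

A=(0,0), D=(9.00,0)
B = A + 2.00·(cos25°, sin25°) = (1.8126, 0.8452)
|BD| = 7.2369
circle(B,6.00) ∩ circle(D,10.00): a=-0.8033, h=5.9460
  candidates: C₊=(1.7093,6.8443) cross=43.031; C₋=(0.3203,-4.9662) cross=-43.031
  mode - wants cross < 0 → take C=(0.3203,-4.9662) (cross=-43.031)
ex = (C−B)/|BC| = (-0.2487,-0.9686); ey = (0.9686,-0.2487)
P = B + 2.77·ex + -2.04·ey = (-0.8522,-1.3303)

-0.85 -1.33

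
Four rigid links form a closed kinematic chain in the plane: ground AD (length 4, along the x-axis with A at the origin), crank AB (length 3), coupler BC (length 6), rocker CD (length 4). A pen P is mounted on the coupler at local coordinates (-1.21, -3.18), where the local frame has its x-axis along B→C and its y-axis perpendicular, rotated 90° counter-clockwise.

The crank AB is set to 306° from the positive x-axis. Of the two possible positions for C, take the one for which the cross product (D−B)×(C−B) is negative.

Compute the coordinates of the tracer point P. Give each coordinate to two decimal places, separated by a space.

1.04 -5.75

A=(0,0), D=(4.00,0)
B = A + 3.00·(cos306°, sin306°) = (1.7634, -2.4271)
|BD| = 3.3005
circle(B,6.00) ∩ circle(D,4.00): a=4.6801, h=3.7545
  candidates: C₊=(2.1740,3.5589) cross=12.392; C₋=(7.6959,-1.5298) cross=-12.392
  mode - wants cross < 0 → take C=(7.6959,-1.5298) (cross=-12.392)
ex = (C−B)/|BC| = (0.9888,0.1495); ey = (-0.1495,0.9888)
P = B + -1.21·ex + -3.18·ey = (1.0425,-5.7522)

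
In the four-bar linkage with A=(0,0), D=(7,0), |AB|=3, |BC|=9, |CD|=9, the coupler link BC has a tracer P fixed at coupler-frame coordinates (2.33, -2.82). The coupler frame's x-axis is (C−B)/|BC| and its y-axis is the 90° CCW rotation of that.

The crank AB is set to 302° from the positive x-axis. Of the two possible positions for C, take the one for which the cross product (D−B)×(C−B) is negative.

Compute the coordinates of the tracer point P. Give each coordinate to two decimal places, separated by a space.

A=(0,0), D=(7.00,0)
B = A + 3.00·(cos302°, sin302°) = (1.5898, -2.5441)
|BD| = 5.9786
circle(B,9.00) ∩ circle(D,9.00): a=2.9893, h=8.4891
  candidates: C₊=(0.6824,6.4100) cross=50.753; C₋=(7.9073,-8.9541) cross=-50.753
  mode - wants cross < 0 → take C=(7.9073,-8.9541) (cross=-50.753)
ex = (C−B)/|BC| = (0.7020,-0.7122); ey = (0.7122,0.7020)
P = B + 2.33·ex + -2.82·ey = (1.2168,-6.1831)

1.22 -6.18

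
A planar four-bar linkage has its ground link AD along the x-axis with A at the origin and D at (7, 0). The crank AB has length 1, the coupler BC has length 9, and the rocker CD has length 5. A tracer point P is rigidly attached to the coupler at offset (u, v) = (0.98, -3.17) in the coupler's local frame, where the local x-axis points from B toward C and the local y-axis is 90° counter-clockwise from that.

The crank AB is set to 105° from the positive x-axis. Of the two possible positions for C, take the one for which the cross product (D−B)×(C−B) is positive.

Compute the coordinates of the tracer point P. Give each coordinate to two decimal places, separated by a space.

2.02 -1.45

A=(0,0), D=(7.00,0)
B = A + 1.00·(cos105°, sin105°) = (-0.2588, 0.9659)
|BD| = 7.3228
circle(B,9.00) ∩ circle(D,5.00): a=7.4851, h=4.9974
  candidates: C₊=(7.8200,4.9323) cross=36.595; C₋=(6.5017,-4.9751) cross=-36.595
  mode + wants cross > 0 → take C=(7.8200,4.9323) (cross=36.595)
ex = (C−B)/|BC| = (0.8977,0.4407); ey = (-0.4407,0.8977)
P = B + 0.98·ex + -3.17·ey = (2.0179,-1.4477)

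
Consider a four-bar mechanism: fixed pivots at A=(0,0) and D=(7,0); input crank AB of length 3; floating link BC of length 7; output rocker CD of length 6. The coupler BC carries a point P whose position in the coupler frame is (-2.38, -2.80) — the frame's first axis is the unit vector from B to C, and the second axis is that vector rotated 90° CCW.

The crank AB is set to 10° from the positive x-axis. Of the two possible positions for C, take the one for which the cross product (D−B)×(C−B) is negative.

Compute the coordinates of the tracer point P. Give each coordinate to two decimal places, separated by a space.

A=(0,0), D=(7.00,0)
B = A + 3.00·(cos10°, sin10°) = (2.9544, 0.5209)
|BD| = 4.0790
circle(B,7.00) ∩ circle(D,6.00): a=3.6330, h=5.9834
  candidates: C₊=(7.3219,5.9914) cross=24.406; C₋=(5.7935,-5.8775) cross=-24.406
  mode - wants cross < 0 → take C=(5.7935,-5.8775) (cross=-24.406)
ex = (C−B)/|BC| = (0.4056,-0.9141); ey = (0.9141,0.4056)
P = B + -2.38·ex + -2.80·ey = (-0.5702,1.5608)

-0.57 1.56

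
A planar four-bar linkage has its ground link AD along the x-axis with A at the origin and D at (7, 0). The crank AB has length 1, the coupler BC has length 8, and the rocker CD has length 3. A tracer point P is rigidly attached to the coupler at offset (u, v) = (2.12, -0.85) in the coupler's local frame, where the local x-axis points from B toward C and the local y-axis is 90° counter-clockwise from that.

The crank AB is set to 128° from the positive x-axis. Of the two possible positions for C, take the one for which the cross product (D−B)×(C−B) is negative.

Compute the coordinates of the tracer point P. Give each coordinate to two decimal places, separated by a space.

A=(0,0), D=(7.00,0)
B = A + 1.00·(cos128°, sin128°) = (-0.6157, 0.7880)
|BD| = 7.6563
circle(B,8.00) ∩ circle(D,3.00): a=7.4200, h=2.9907
  candidates: C₊=(7.0727,2.9991) cross=22.898; C₋=(6.4571,-2.9505) cross=-22.898
  mode - wants cross < 0 → take C=(6.4571,-2.9505) (cross=-22.898)
ex = (C−B)/|BC| = (0.8841,-0.4673); ey = (0.4673,0.8841)
P = B + 2.12·ex + -0.85·ey = (0.8614,-0.9542)

0.86 -0.95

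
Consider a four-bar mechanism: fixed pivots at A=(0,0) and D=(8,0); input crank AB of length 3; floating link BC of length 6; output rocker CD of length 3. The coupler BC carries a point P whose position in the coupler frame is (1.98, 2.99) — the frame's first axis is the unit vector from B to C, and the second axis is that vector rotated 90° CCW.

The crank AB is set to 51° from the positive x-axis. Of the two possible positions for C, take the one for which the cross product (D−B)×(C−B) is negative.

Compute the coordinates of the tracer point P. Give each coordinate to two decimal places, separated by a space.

5.44 2.85

A=(0,0), D=(8.00,0)
B = A + 3.00·(cos51°, sin51°) = (1.8880, 2.3314)
|BD| = 6.5416
circle(B,6.00) ∩ circle(D,3.00): a=5.3345, h=2.7464
  candidates: C₊=(7.8510,2.9963) cross=17.966; C₋=(5.8933,-2.1359) cross=-17.966
  mode - wants cross < 0 → take C=(5.8933,-2.1359) (cross=-17.966)
ex = (C−B)/|BC| = (0.6676,-0.7446); ey = (0.7446,0.6676)
P = B + 1.98·ex + 2.99·ey = (5.4360,2.8532)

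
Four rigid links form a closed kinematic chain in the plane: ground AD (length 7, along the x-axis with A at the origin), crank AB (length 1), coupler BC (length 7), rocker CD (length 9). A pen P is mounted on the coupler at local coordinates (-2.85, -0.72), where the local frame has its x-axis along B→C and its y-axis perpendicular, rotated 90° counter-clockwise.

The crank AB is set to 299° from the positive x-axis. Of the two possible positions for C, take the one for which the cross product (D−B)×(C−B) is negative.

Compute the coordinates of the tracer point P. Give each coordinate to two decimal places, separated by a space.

A=(0,0), D=(7.00,0)
B = A + 1.00·(cos299°, sin299°) = (0.4848, -0.8746)
|BD| = 6.5736
circle(B,7.00) ∩ circle(D,9.00): a=0.8529, h=6.9479
  candidates: C₊=(0.4057,6.1249) cross=45.673; C₋=(2.2545,-7.6472) cross=-45.673
  mode - wants cross < 0 → take C=(2.2545,-7.6472) (cross=-45.673)
ex = (C−B)/|BC| = (0.2528,-0.9675); ey = (0.9675,0.2528)
P = B + -2.85·ex + -0.72·ey = (-0.9323,1.7008)

-0.93 1.70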